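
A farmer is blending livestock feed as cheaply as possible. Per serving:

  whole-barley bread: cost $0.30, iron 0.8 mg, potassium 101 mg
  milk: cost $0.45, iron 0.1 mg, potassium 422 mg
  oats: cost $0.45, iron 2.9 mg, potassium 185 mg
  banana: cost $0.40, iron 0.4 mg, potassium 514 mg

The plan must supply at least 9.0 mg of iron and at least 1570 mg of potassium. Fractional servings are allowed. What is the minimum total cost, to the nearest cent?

The cheapest plan sits at a corner of the feasible region — with two constraints it uses at most two foods.
whole-barley bread only: max(9.0/0.8, 1570/101) = 15.54 servings → $4.66.
milk only: max(9.0/0.1, 1570/422) = 90 servings → $40.50.
oats only: max(9.0/2.9, 1570/185) = 8.486 servings → $3.82.
banana only: max(9.0/0.4, 1570/514) = 22.5 servings → $9.00.
whole-barley bread + milk with both tight: 11.12 servings and 1.06 servings → $3.81.
whole-barley bread + oats: intersection lies outside the first quadrant.
whole-barley bread + banana with both tight: 10.78 servings and 0.9358 servings → $3.61.
milk + oats with both tight: 2.396 servings and 3.021 servings → $2.44.
milk + banana: the both-tight solution has a negative serving — not a feasible corner.
oats + banana with both tight: 2.822 servings and 2.039 servings → $2.09.
So the least-cost plan costs $2.09.

$2.09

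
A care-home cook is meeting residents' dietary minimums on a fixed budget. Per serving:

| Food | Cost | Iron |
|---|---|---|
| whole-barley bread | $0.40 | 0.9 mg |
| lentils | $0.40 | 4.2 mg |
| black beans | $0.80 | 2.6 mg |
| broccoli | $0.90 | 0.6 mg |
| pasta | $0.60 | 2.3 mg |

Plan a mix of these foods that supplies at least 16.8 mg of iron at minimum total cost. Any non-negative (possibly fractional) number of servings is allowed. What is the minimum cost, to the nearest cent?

Cost per mg of iron: lentils $0.0952, pasta $0.2609, black beans $0.3077, whole-barley bread $0.4444, broccoli $1.5000.
With no serving limits, use only lentils: 16.8 mg / 4.2 mg = 4 servings × $0.40 = $1.60.

$1.60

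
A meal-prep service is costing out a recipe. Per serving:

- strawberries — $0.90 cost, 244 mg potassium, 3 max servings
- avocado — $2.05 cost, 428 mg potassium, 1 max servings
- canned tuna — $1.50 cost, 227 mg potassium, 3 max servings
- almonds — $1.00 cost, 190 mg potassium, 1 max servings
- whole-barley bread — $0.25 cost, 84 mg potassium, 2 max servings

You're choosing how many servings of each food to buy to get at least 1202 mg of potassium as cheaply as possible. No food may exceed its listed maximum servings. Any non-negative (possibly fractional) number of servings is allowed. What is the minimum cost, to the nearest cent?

$4.65

Cost per mg of potassium: whole-barley bread $0.0030, strawberries $0.0037, avocado $0.0048, almonds $0.0053, canned tuna $0.0066.
Take 2 servings of whole-barley bread: +168.0 mg potassium for $0.50 (total $0.50, still need 1034.0 mg).
Take 3 servings of strawberries: +732.0 mg potassium for $2.70 (total $3.20, still need 302.0 mg).
Take 0.7056 servings of avocado: +302.0 mg potassium for $1.45 (total $4.65, still need 0.0 mg).
Filling from the cheapest source first is optimal under one linear minimum: $4.65.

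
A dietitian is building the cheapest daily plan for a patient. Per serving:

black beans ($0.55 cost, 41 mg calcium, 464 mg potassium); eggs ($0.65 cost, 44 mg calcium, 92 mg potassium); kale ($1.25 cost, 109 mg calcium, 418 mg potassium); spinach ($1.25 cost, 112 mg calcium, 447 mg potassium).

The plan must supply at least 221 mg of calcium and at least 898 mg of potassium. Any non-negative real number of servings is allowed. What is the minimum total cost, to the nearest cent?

$2.47

The cheapest plan sits at a corner of the feasible region — with two constraints it uses at most two foods.
black beans only: max(221/41, 898/464) = 5.39 servings → $2.96.
eggs only: max(221/44, 898/92) = 9.761 servings → $6.34.
kale only: max(221/109, 898/418) = 2.148 servings → $2.69.
spinach only: max(221/112, 898/447) = 2.009 servings → $2.51.
black beans + eggs with both tight: 1.152 servings and 3.949 servings → $3.20.
black beans + kale with both tight: 0.1646 servings and 1.966 servings → $2.55.
black beans + spinach with both tight: 0.05318 servings and 1.954 servings → $2.47.
eggs + kale: intersection lies outside the first quadrant.
eggs + spinach: intersection lies outside the first quadrant.
kale + spinach: the both-tight solution has a negative serving — not a feasible corner.
The minimum over all feasible corners is $2.47.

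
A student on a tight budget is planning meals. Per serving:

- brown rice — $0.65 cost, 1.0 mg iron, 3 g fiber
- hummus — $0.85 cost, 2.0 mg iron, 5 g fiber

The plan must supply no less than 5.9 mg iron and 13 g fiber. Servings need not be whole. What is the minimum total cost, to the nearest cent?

$2.51

Minimising a linear cost over {iron ≥ 5.9, fiber ≥ 13, servings ≥ 0} — the optimum is at a vertex, using one or two foods.
brown rice only: max(5.9/1.0, 13/3) = 5.9 servings → $3.83.
hummus only: max(5.9/2.0, 13/5) = 2.95 servings → $2.51.
brown rice + hummus: intersection lies outside the first quadrant.
Cheapest feasible corner: $2.51.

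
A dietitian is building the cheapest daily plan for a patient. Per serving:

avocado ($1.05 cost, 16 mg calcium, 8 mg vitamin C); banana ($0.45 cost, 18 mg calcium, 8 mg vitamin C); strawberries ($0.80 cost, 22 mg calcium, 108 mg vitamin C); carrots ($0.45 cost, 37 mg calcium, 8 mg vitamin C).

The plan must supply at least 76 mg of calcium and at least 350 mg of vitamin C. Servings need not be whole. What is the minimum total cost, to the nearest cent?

$2.64

For a min-cost LP with two ≥-constraints, a basic feasible solution has at most two positive variables.
avocado only: max(76/16, 350/8) = 43.75 servings → $45.94.
banana only: max(76/18, 350/8) = 43.75 servings → $19.69.
strawberries only: max(76/22, 350/108) = 3.455 servings → $2.76.
carrots only: max(76/37, 350/8) = 43.75 servings → $19.69.
avocado + banana: intersection lies outside the first quadrant.
avocado + strawberries with both tight: 0.3273 servings and 3.216 servings → $2.92.
avocado + carrots: the both-tight solution has a negative serving — not a feasible corner.
banana + strawberries with both tight: 0.2873 servings and 3.219 servings → $2.70.
banana + carrots: the both-tight solution has a negative serving — not a feasible corner.
strawberries + carrots with both tight: 3.231 servings and 0.133 servings → $2.64.
The minimum over all feasible corners is $2.64.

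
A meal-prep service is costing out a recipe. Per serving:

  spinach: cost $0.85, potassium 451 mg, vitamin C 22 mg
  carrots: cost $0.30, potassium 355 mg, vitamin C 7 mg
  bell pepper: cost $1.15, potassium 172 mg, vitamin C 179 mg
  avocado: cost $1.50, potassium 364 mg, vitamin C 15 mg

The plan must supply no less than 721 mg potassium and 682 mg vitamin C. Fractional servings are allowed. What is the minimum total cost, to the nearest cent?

Minimising a linear cost over {potassium ≥ 721, vitamin C ≥ 682, servings ≥ 0} — the optimum is at a vertex, using one or two foods.
spinach only: max(721/451, 682/22) = 31 servings → $26.35.
carrots only: max(721/355, 682/7) = 97.43 servings → $29.23.
bell pepper only: max(721/172, 682/179) = 4.192 servings → $4.82.
avocado only: max(721/364, 682/15) = 45.47 servings → $68.20.
spinach + carrots with both targets exact would need a negative amount; discard.
spinach + bell pepper with both tight: 0.1528 servings and 3.791 servings → $4.49.
spinach + avocado: intersection lies outside the first quadrant.
carrots + bell pepper with both tight: 0.1886 servings and 3.803 servings → $4.43.
carrots + avocado: the both-tight solution has a negative serving — not a feasible corner.
bell pepper + avocado with both tight: 3.794 servings and 0.1879 servings → $4.65.
The minimum over all feasible corners is $4.43.

$4.43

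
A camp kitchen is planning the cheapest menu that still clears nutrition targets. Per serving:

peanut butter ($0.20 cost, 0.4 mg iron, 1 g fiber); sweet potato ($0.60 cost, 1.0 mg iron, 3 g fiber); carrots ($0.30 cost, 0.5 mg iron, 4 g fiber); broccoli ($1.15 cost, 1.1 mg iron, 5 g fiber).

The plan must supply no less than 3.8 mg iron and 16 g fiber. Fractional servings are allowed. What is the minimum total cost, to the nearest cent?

For a min-cost LP with two ≥-constraints, a basic feasible solution has at most two positive variables.
peanut butter only: max(3.8/0.4, 16/1) = 16 servings → $3.20.
sweet potato only: max(3.8/1.0, 16/3) = 5.333 servings → $3.20.
carrots only: max(3.8/0.5, 16/4) = 7.6 servings → $2.28.
broccoli only: max(3.8/1.1, 16/5) = 3.455 servings → $3.97.
peanut butter + sweet potato: the both-tight solution has a negative serving — not a feasible corner.
peanut butter + carrots with both tight: 6.545 servings and 2.364 servings → $2.02.
peanut butter + broccoli with both tight: 1.556 servings and 2.889 servings → $3.63.
sweet potato + carrots with both tight: 2.88 servings and 1.84 servings → $2.28.
sweet potato + broccoli with both tight: 0.8235 servings and 2.706 servings → $3.61.
carrots + broccoli with both targets exact would need a negative amount; discard.
Cheapest feasible corner: $2.02.

$2.02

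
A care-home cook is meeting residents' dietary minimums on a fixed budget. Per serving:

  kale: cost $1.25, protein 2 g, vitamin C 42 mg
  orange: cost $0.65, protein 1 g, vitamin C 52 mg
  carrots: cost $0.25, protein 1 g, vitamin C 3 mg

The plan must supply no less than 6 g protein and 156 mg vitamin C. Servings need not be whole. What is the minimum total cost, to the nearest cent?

$2.63

kale only: max(6/2, 156/42) = 3.714 servings → $4.64.
orange only: max(6/1, 156/52) = 6 servings → $3.90.
carrots only: max(6/1, 156/3) = 52 servings → $13.00.
kale + orange with both tight: 2.516 servings and 0.9677 servings → $3.77.
kale + carrots: the both-tight solution has a negative serving — not a feasible corner.
orange + carrots with both tight: 2.816 servings and 3.184 servings → $2.63.
The minimum over all feasible corners is $2.63.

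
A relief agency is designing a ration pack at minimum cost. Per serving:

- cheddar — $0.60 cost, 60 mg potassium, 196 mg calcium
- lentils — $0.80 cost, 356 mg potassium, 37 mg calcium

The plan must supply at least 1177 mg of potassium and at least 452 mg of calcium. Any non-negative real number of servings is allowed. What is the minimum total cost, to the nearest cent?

$3.45

Minimising a linear cost over {potassium ≥ 1177, calcium ≥ 452, servings ≥ 0} — the optimum is at a vertex, using one or two foods.
cheddar only: max(1177/60, 452/196) = 19.62 servings → $11.77.
lentils only: max(1177/356, 452/37) = 12.22 servings → $9.77.
cheddar + lentils with both tight: 1.737 servings and 3.013 servings → $3.45.
So the least-cost plan costs $3.45.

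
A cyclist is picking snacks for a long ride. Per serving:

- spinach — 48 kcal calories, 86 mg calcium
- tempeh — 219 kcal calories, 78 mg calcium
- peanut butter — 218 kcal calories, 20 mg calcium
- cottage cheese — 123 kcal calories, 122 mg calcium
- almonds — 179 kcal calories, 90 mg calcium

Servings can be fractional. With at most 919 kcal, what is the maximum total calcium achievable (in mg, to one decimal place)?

Calcium per kcal: spinach 1.792, cottage cheese 0.9919, almonds 0.5028, tempeh 0.3562, peanut butter 0.09174.
With no serving limits, spend the whole calories allowance on spinach: 919 kcal / 48 kcal × 86 mg = 1646.5 mg.

1646.5 mg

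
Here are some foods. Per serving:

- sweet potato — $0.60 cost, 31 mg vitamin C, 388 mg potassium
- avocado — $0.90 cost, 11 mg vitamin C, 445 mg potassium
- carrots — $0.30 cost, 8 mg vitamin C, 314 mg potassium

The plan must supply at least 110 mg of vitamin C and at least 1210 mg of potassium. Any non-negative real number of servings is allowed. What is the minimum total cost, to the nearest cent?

Minimising a linear cost over {vitamin C ≥ 110, potassium ≥ 1210, servings ≥ 0} — the optimum is at a vertex, using one or two foods.
sweet potato only: max(110/31, 1210/388) = 3.548 servings → $2.13.
avocado only: max(110/11, 1210/445) = 10 servings → $9.00.
carrots only: max(110/8, 1210/314) = 13.75 servings → $4.12.
sweet potato + avocado: the both-tight solution has a negative serving — not a feasible corner.
sweet potato + carrots: the both-tight solution has a negative serving — not a feasible corner.
avocado + carrots: the both-tight solution has a negative serving — not a feasible corner.
Cheapest feasible corner: $2.13.

$2.13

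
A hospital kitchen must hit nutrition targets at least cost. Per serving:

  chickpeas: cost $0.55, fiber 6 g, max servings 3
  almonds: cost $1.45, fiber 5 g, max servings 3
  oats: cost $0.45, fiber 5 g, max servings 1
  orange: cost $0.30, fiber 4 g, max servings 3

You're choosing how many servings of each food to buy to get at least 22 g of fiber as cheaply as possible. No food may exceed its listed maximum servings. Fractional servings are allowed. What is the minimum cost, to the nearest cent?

$1.81

Cost per g of fiber: orange $0.0750, oats $0.0900, chickpeas $0.0917, almonds $0.2900.
Take 3 servings of orange: +12.0 g fiber for $0.90 (total $0.90, still need 10.0 g).
Take 1 serving of oats: +5.0 g fiber for $0.45 (total $1.35, still need 5.0 g).
Take 0.8333 servings of chickpeas: +5.0 g fiber for $0.46 (total $1.81, still need 0.0 g).
Filling from the cheapest source first is optimal under one linear minimum: $1.81.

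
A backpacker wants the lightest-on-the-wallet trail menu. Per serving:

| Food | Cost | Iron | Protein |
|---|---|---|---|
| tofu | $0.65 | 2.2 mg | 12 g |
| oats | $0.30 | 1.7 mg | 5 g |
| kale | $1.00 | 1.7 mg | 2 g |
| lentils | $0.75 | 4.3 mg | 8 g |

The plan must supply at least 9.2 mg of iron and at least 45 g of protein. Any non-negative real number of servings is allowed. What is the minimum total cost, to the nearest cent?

$2.47

This is a tiny linear program; its minimum lies at a vertex of the feasible set. List the vertices and price them.
tofu only: max(9.2/2.2, 45/12) = 4.182 servings → $2.72.
oats only: max(9.2/1.7, 45/5) = 9 servings → $2.70.
kale only: max(9.2/1.7, 45/2) = 22.5 servings → $22.50.
lentils only: max(9.2/4.3, 45/8) = 5.625 servings → $4.22.
tofu + oats with both tight: 3.245 servings and 1.213 servings → $2.47.
tofu + kale with both tight: 3.631 servings and 0.7125 servings → $3.07.
tofu + lentils with both tight: 3.526 servings and 0.3353 servings → $2.54.
oats + kale with both targets exact would need a negative amount; discard.
oats + lentils: the both-tight solution has a negative serving — not a feasible corner.
kale + lentils: intersection lies outside the first quadrant.
The minimum over all feasible corners is $2.47.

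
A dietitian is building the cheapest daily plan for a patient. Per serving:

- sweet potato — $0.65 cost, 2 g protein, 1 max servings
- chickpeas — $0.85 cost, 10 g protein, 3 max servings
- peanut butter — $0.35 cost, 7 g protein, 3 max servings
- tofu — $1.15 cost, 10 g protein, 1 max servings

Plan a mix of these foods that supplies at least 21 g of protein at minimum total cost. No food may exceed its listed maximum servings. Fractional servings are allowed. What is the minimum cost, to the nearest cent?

Cost per g of protein: peanut butter $0.0500, chickpeas $0.0850, tofu $0.1150, sweet potato $0.3250.
Take 3 servings of peanut butter: +21.0 g protein for $1.05 (total $1.05, still need 0.0 g).
Filling from the cheapest source first is optimal under one linear minimum: $1.05.

$1.05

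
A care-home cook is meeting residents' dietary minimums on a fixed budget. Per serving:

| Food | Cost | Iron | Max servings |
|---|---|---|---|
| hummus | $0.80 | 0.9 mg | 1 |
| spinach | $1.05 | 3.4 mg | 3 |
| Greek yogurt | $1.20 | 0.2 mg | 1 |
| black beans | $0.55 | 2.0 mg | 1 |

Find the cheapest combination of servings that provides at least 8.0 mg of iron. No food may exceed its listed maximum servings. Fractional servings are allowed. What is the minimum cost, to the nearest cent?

$2.40

Cost per mg of iron: black beans $0.2750, spinach $0.3088, hummus $0.8889, Greek yogurt $6.0000.
Take 1 serving of black beans: +2.0 mg iron for $0.55 (total $0.55, still need 6.0 mg).
Take 1.765 servings of spinach: +6.0 mg iron for $1.85 (total $2.40, still need 0.0 mg).
Greedy by cheapest-per-mg is optimal for a single linear constraint, so the minimum cost is $2.40.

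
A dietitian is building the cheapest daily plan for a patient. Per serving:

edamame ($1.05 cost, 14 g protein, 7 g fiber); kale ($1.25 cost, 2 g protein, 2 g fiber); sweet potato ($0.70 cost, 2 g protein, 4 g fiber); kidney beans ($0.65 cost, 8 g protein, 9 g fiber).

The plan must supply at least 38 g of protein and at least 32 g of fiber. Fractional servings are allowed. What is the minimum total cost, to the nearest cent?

$2.98

edamame only: max(38/14, 32/7) = 4.571 servings → $4.80.
kale only: max(38/2, 32/2) = 19 servings → $23.75.
sweet potato only: max(38/2, 32/4) = 19 servings → $13.30.
kidney beans only: max(38/8, 32/9) = 4.75 servings → $3.09.
edamame + kale with both tight: 0.8571 servings and 13 servings → $17.15.
edamame + sweet potato with both tight: 2.095 servings and 4.333 servings → $5.23.
edamame + kidney beans with both tight: 1.229 servings and 2.6 servings → $2.98.
kale + sweet potato: intersection lies outside the first quadrant.
kale + kidney beans: intersection lies outside the first quadrant.
sweet potato + kidney beans: intersection lies outside the first quadrant.
So the least-cost plan costs $2.98.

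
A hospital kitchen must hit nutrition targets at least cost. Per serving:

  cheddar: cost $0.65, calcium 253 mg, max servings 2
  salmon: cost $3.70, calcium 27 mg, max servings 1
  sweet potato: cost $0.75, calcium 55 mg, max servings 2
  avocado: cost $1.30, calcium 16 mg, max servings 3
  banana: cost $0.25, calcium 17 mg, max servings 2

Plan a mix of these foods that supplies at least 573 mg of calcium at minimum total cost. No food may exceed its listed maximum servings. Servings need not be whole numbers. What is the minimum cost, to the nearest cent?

Cost per mg of calcium: cheddar $0.0026, sweet potato $0.0136, banana $0.0147, avocado $0.0813, salmon $0.1370.
Take 2 servings of cheddar: +506.0 mg calcium for $1.30 (total $1.30, still need 67.0 mg).
Take 1.218 servings of sweet potato: +67.0 mg calcium for $0.91 (total $2.21, still need 0.0 mg).
Greedy by cheapest-per-mg is optimal for a single linear constraint, so the minimum cost is $2.21.

$2.21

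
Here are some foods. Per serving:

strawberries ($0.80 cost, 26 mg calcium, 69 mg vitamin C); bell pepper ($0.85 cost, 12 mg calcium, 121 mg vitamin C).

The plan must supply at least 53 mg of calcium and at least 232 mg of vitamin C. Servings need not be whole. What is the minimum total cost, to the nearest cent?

$2.12

Two binding constraints pin down two serving amounts, so the optimal mix uses at most two foods. The candidates are each food alone (scaled to the tighter of calcium/vitamin C) and each pair with both constraints tight.
strawberries only: max(53/26, 232/69) = 3.362 servings → $2.69.
bell pepper only: max(53/12, 232/121) = 4.417 servings → $3.75.
strawberries + bell pepper with both tight: 1.566 servings and 1.025 servings → $2.12.
Cheapest feasible corner: $2.12.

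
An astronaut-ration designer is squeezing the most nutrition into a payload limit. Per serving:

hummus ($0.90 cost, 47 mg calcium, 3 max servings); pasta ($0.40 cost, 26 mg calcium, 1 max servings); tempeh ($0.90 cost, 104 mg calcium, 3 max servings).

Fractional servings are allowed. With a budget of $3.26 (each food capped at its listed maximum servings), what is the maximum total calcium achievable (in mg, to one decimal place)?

346.4 mg

Calcium per dollar: tempeh 115.6, pasta 65, hummus 52.22.
Take 3 servings of tempeh: spends $2.70, +312.0 mg calcium (running total 312.0 mg).
Take 1 serving of pasta: spends $0.40, +26.0 mg calcium (running total 338.0 mg).
Take 0.1778 servings of hummus: spends $0.16, +8.4 mg calcium (running total 346.4 mg).
Greedy by best ratio exhausts the cost allowance optimally: 346.4 mg.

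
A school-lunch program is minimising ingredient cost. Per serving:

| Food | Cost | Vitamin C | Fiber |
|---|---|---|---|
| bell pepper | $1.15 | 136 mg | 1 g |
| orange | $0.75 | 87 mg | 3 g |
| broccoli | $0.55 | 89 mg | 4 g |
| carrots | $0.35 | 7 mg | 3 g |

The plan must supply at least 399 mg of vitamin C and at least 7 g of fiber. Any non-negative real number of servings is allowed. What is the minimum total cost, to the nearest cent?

Minimising a linear cost over {vitamin C ≥ 399, fiber ≥ 7, servings ≥ 0} — the optimum is at a vertex, using one or two foods.
bell pepper only: max(399/136, 7/1) = 7 servings → $8.05.
orange only: max(399/87, 7/3) = 4.586 servings → $3.44.
broccoli only: max(399/89, 7/4) = 4.483 servings → $2.47.
carrots only: max(399/7, 7/3) = 57 servings → $19.95.
bell pepper + orange with both tight: 1.832 servings and 1.723 servings → $3.40.
bell pepper + broccoli with both tight: 2.138 servings and 1.215 servings → $3.13.
bell pepper + carrots with both tight: 2.863 servings and 1.379 servings → $3.77.
orange + broccoli: intersection lies outside the first quadrant.
orange + carrots with both targets exact would need a negative amount; discard.
broccoli + carrots with both targets exact would need a negative amount; discard.
So the least-cost plan costs $2.47.

$2.47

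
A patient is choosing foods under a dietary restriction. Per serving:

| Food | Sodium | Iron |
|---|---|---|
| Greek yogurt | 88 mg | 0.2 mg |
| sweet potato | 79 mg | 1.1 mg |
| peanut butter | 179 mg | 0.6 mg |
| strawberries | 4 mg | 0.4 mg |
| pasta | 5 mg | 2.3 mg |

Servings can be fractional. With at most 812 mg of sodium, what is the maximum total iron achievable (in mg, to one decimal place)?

373.5 mg

Iron per mg sodium: pasta 0.46, strawberries 0.1, sweet potato 0.01392, peanut butter 0.003352, Greek yogurt 0.002273.
With no serving limits, spend the whole sodium allowance on pasta: 812 mg / 5 mg × 2.3 mg = 373.5 mg.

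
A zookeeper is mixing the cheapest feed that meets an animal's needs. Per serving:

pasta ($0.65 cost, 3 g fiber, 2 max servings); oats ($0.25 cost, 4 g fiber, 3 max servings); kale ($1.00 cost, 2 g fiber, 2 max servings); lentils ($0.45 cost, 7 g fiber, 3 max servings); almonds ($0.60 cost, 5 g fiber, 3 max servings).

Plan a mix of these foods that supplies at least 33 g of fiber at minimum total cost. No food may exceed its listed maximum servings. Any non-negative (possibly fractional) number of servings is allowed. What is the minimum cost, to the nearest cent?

Cost per g of fiber: oats $0.0625, lentils $0.0643, almonds $0.1200, pasta $0.2167, kale $0.5000.
Take 3 servings of oats: +12.0 g fiber for $0.75 (total $0.75, still need 21.0 g).
Take 3 servings of lentils: +21.0 g fiber for $1.35 (total $2.10, still need 0.0 g).
Filling from the cheapest source first is optimal under one linear minimum: $2.10.

$2.10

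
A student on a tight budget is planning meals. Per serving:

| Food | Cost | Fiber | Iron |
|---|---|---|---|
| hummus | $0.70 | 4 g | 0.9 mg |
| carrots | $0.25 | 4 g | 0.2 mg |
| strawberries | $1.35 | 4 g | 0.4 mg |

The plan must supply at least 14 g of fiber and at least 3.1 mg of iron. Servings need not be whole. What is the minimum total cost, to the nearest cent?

$2.42

At the optimum either one food covers both requirements or two foods hit both targets exactly; no other combination can be cheaper.
hummus only: max(14/4, 3.1/0.9) = 3.5 servings → $2.45.
carrots only: max(14/4, 3.1/0.2) = 15.5 servings → $3.88.
strawberries only: max(14/4, 3.1/0.4) = 7.75 servings → $10.46.
hummus + carrots with both tight: 3.429 servings and 0.07143 servings → $2.42.
hummus + strawberries with both tight: 3.4 servings and 0.1 servings → $2.52.
carrots + strawberries: the both-tight solution has a negative serving — not a feasible corner.
So the least-cost plan costs $2.42.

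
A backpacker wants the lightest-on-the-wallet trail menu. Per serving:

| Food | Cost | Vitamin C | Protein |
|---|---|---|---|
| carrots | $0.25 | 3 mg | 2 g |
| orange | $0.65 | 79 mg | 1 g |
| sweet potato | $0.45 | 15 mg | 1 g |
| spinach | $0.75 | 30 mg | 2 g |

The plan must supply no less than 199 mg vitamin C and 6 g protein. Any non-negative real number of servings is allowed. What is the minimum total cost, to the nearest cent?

$2.04

Two binding constraints pin down two serving amounts, so the optimal mix uses at most two foods. The candidates are each food alone (scaled to the tighter of vitamin C/protein) and each pair with both constraints tight.
carrots only: max(199/3, 6/2) = 66.33 servings → $16.58.
orange only: max(199/79, 6/1) = 6 servings → $3.90.
sweet potato only: max(199/15, 6/1) = 13.27 servings → $5.97.
spinach only: max(199/30, 6/2) = 6.633 servings → $4.97.
carrots + orange with both tight: 1.774 servings and 2.452 servings → $2.04.
carrots + sweet potato with both targets exact would need a negative amount; discard.
carrots + spinach: intersection lies outside the first quadrant.
orange + sweet potato with both tight: 1.703 servings and 4.297 servings → $3.04.
orange + spinach with both tight: 1.703 servings and 2.148 servings → $2.72.
sweet potato + spinach (both tight): parallel constraints — no distinct corner.
So the least-cost plan costs $2.04.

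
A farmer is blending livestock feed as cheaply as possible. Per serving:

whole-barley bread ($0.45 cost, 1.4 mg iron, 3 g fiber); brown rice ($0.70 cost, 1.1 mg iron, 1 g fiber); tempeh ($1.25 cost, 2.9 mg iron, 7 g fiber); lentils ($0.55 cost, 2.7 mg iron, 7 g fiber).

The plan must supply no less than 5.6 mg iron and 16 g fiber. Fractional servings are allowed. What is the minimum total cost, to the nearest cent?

$1.26

whole-barley bread only: max(5.6/1.4, 16/3) = 5.333 servings → $2.40.
brown rice only: max(5.6/1.1, 16/1) = 16 servings → $11.20.
tempeh only: max(5.6/2.9, 16/7) = 2.286 servings → $2.86.
lentils only: max(5.6/2.7, 16/7) = 2.286 servings → $1.26.
whole-barley bread + brown rice: the both-tight solution has a negative serving — not a feasible corner.
whole-barley bread + tempeh with both targets exact would need a negative amount; discard.
whole-barley bread + lentils: the both-tight solution has a negative serving — not a feasible corner.
brown rice + tempeh: the both-tight solution has a negative serving — not a feasible corner.
brown rice + lentils with both targets exact would need a negative amount; discard.
tempeh + lentils with both targets exact would need a negative amount; discard.
So the least-cost plan costs $1.26.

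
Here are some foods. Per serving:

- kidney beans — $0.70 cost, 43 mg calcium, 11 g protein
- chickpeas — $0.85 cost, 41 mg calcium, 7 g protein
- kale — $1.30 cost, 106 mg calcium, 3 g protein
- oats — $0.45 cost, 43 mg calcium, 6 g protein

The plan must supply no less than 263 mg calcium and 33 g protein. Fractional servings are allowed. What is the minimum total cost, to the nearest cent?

$2.75

kidney beans only: max(263/43, 33/11) = 6.116 servings → $4.28.
chickpeas only: max(263/41, 33/7) = 6.415 servings → $5.45.
kale only: max(263/106, 33/3) = 11 servings → $14.30.
oats only: max(263/43, 33/6) = 6.116 servings → $2.75.
kidney beans + chickpeas: the both-tight solution has a negative serving — not a feasible corner.
kidney beans + kale with both tight: 2.612 servings and 1.421 servings → $3.68.
kidney beans + oats: the both-tight solution has a negative serving — not a feasible corner.
chickpeas + kale with both tight: 4.376 servings and 0.7884 servings → $4.74.
chickpeas + oats: intersection lies outside the first quadrant.
kale + oats with both tight: 0.3136 servings and 5.343 servings → $2.81.
Cheapest feasible corner: $2.75.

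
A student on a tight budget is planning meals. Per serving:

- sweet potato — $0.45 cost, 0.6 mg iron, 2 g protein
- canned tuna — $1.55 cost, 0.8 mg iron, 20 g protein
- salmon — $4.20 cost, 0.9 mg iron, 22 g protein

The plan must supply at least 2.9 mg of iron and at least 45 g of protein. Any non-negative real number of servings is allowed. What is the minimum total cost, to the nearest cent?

$4.11

For a min-cost LP with two ≥-constraints, a basic feasible solution has at most two positive variables.
sweet potato only: max(2.9/0.6, 45/2) = 22.5 servings → $10.12.
canned tuna only: max(2.9/0.8, 45/20) = 3.625 servings → $5.62.
salmon only: max(2.9/0.9, 45/22) = 3.222 servings → $13.53.
sweet potato + canned tuna with both tight: 2.115 servings and 2.038 servings → $4.11.
sweet potato + salmon with both tight: 2.044 servings and 1.86 servings → $8.73.
canned tuna + salmon: the both-tight solution has a negative serving — not a feasible corner.
Cheapest feasible corner: $4.11.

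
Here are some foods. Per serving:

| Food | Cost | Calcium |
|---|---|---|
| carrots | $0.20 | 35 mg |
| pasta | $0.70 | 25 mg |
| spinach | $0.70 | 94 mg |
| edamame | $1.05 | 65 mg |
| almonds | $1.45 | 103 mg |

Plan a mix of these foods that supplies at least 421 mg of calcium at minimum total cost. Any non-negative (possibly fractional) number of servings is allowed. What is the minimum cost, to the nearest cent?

Cost per mg of calcium: carrots $0.0057, spinach $0.0074, almonds $0.0141, edamame $0.0162, pasta $0.0280.
With no serving limits, use only carrots: 421 mg / 35 mg = 12.03 servings × $0.20 = $2.41.

$2.41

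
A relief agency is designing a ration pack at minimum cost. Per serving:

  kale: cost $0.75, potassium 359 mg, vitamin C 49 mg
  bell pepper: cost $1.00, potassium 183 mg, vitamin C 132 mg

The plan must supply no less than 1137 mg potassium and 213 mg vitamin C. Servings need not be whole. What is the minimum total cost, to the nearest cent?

$2.71

Compare the cost at each extreme point of the feasible region.
kale only: max(1137/359, 213/49) = 4.347 servings → $3.26.
bell pepper only: max(1137/183, 213/132) = 6.213 servings → $6.21.
kale + bell pepper with both tight: 2.892 servings and 0.5402 servings → $2.71.
The minimum over all feasible corners is $2.71.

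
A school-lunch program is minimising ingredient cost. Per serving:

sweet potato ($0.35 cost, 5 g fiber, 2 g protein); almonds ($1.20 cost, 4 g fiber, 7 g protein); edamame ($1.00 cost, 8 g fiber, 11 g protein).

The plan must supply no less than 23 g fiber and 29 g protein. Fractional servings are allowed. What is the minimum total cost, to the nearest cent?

$2.73

A basic optimal solution has at most two foods positive. Try each food alone and each pair with both targets met exactly.
sweet potato only: max(23/5, 29/2) = 14.5 servings → $5.08.
almonds only: max(23/4, 29/7) = 5.75 servings → $6.90.
edamame only: max(23/8, 29/11) = 2.875 servings → $2.88.
sweet potato + almonds with both tight: 1.667 servings and 3.667 servings → $4.98.
sweet potato + edamame with both tight: 0.5385 servings and 2.538 servings → $2.73.
almonds + edamame: intersection lies outside the first quadrant.
The minimum over all feasible corners is $2.73.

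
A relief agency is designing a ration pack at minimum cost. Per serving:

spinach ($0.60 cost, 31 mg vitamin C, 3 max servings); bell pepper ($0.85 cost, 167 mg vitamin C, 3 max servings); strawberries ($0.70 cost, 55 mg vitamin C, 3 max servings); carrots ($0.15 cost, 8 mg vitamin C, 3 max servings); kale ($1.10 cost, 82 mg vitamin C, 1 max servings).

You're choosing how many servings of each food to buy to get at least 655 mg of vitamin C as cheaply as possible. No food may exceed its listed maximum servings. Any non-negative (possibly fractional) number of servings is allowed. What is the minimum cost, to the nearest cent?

Cost per mg of vitamin C: bell pepper $0.0051, strawberries $0.0127, kale $0.0134, carrots $0.0187, spinach $0.0194.
Take 3 servings of bell pepper: +501.0 mg vitamin C for $2.55 (total $2.55, still need 154.0 mg).
Take 2.8 servings of strawberries: +154.0 mg vitamin C for $1.96 (total $4.51, still need 0.0 mg).
Greedy by cheapest-per-mg is optimal for a single linear constraint, so the minimum cost is $4.51.

$4.51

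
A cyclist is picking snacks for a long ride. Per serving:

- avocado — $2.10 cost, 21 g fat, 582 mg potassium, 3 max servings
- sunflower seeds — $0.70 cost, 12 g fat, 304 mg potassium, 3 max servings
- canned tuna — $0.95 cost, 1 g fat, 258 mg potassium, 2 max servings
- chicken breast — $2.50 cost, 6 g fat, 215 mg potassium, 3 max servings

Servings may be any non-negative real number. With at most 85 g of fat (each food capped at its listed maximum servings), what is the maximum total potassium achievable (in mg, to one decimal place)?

2957.7 mg

Potassium per g fat: canned tuna 258, chicken breast 35.83, avocado 27.71, sunflower seeds 25.33.
Take 2 servings of canned tuna: uses 2 g fat, +516.0 mg potassium (running total 516.0 mg).
Take 3 servings of chicken breast: uses 18 g fat, +645.0 mg potassium (running total 1161.0 mg).
Take 3 servings of avocado: uses 63 g fat, +1746.0 mg potassium (running total 2907.0 mg).
Take 0.1667 servings of sunflower seeds: uses 2 g fat, +50.7 mg potassium (running total 2957.7 mg).
Filling greedily by potassium-per-g fat is optimal for one linear limit, giving 2957.7 mg.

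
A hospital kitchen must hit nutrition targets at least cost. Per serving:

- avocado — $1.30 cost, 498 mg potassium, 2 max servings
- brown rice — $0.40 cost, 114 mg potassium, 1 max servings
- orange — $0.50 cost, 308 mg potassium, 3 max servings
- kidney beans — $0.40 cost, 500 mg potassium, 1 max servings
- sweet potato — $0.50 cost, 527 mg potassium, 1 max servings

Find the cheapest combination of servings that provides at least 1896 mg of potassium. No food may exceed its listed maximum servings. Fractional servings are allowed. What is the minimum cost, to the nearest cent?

$2.31

Cost per mg of potassium: kidney beans $0.0008, sweet potato $0.0009, orange $0.0016, avocado $0.0026, brown rice $0.0035.
Take 1 serving of kidney beans: +500.0 mg potassium for $0.40 (total $0.40, still need 1396.0 mg).
Take 1 serving of sweet potato: +527.0 mg potassium for $0.50 (total $0.90, still need 869.0 mg).
Take 2.821 servings of orange: +869.0 mg potassium for $1.41 (total $2.31, still need 0.0 mg).
Greedy by cheapest-per-mg is optimal for a single linear constraint, so the minimum cost is $2.31.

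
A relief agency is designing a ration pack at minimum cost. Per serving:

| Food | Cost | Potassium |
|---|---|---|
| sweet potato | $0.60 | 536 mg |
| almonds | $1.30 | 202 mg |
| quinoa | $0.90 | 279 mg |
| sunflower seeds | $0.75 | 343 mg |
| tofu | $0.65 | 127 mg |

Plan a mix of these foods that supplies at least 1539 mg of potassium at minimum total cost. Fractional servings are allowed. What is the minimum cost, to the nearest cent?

Cost per mg of potassium: sweet potato $0.0011, sunflower seeds $0.0022, quinoa $0.0032, tofu $0.0051, almonds $0.0064.
With no serving limits, use only sweet potato: 1539 mg / 536 mg = 2.871 servings × $0.60 = $1.72.

$1.72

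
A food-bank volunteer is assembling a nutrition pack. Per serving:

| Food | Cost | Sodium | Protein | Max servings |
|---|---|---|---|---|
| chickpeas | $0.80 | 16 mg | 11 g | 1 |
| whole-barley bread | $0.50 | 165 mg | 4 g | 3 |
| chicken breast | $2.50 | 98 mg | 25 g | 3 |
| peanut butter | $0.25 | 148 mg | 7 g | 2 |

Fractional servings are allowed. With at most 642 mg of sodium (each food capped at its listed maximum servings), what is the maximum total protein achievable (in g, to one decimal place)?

100.9 g

Protein per mg sodium: chickpeas 0.6875, chicken breast 0.2551, peanut butter 0.0473, whole-barley bread 0.02424.
Take 1 serving of chickpeas: uses 16 mg sodium, +11.0 g protein (running total 11.0 g).
Take 3 servings of chicken breast: uses 294 mg sodium, +75.0 g protein (running total 86.0 g).
Take 2 servings of peanut butter: uses 296 mg sodium, +14.0 g protein (running total 100.0 g).
Take 0.2182 servings of whole-barley bread: uses 36 mg sodium, +0.9 g protein (running total 100.9 g).
Filling greedily by protein-per-mg sodium is optimal for one linear limit, giving 100.9 g.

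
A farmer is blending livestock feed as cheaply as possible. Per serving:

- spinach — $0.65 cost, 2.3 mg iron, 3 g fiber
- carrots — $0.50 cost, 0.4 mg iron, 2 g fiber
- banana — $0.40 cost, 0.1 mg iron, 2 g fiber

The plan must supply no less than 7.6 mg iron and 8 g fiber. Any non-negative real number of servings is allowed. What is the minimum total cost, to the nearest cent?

Two binding constraints pin down two serving amounts, so the optimal mix uses at most two foods. The candidates are each food alone (scaled to the tighter of iron/fiber) and each pair with both constraints tight.
spinach only: max(7.6/2.3, 8/3) = 3.304 servings → $2.15.
carrots only: max(7.6/0.4, 8/2) = 19 servings → $9.50.
banana only: max(7.6/0.1, 8/2) = 76 servings → $30.40.
spinach + carrots: the both-tight solution has a negative serving — not a feasible corner.
spinach + banana: intersection lies outside the first quadrant.
carrots + banana with both targets exact would need a negative amount; discard.
Cheapest feasible corner: $2.15.

$2.15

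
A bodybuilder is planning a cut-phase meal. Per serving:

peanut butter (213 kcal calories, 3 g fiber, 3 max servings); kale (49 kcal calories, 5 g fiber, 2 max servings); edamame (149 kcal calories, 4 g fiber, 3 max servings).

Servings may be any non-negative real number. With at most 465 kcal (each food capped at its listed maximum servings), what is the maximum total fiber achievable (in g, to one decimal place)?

19.9 g

Fiber per kcal: kale 0.102, edamame 0.02685, peanut butter 0.01408.
Take 2 servings of kale: uses 98 kcal, +10.0 g fiber (running total 10.0 g).
Take 2.463 servings of edamame: uses 367 kcal, +9.9 g fiber (running total 19.9 g).
Greedy by best ratio exhausts the calories allowance optimally: 19.9 g.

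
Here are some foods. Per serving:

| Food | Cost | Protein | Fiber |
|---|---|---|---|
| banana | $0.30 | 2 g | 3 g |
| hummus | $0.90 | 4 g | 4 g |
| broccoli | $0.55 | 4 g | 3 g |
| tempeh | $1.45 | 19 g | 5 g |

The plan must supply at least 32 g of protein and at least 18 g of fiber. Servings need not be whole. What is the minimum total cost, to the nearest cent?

$3.01

Minimising a linear cost over {protein ≥ 32, fiber ≥ 18, servings ≥ 0} — the optimum is at a vertex, using one or two foods.
banana only: max(32/2, 18/3) = 16 servings → $4.80.
hummus only: max(32/4, 18/4) = 8 servings → $7.20.
broccoli only: max(32/4, 18/3) = 8 servings → $4.40.
tempeh only: max(32/19, 18/5) = 3.6 servings → $5.22.
banana + hummus: intersection lies outside the first quadrant.
banana + broccoli with both targets exact would need a negative amount; discard.
banana + tempeh with both tight: 3.872 servings and 1.277 servings → $3.01.
hummus + broccoli: intersection lies outside the first quadrant.
hummus + tempeh with both tight: 3.25 servings and 1 serving → $4.38.
broccoli + tempeh with both tight: 4.919 servings and 0.6486 servings → $3.65.
The minimum over all feasible corners is $3.01.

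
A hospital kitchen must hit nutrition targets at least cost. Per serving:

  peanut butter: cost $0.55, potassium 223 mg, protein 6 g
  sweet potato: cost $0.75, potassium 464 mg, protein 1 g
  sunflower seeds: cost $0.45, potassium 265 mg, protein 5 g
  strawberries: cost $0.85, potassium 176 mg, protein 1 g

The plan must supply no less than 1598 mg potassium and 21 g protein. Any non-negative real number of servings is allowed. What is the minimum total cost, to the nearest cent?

$2.67

An LP optimum is at a vertex; with two nutrient constraints at most two foods are used. Check each candidate.
peanut butter only: max(1598/223, 21/6) = 7.166 servings → $3.94.
sweet potato only: max(1598/464, 21/1) = 21 servings → $15.75.
sunflower seeds only: max(1598/265, 21/5) = 6.03 servings → $2.71.
strawberries only: max(1598/176, 21/1) = 21 servings → $17.85.
peanut butter + sweet potato with both tight: 3.181 servings and 1.915 servings → $3.19.
peanut butter + sunflower seeds: intersection lies outside the first quadrant.
peanut butter + strawberries with both tight: 2.519 servings and 5.888 servings → $6.39.
sweet potato + sunflower seeds with both tight: 1.18 servings and 3.964 servings → $2.67.
sweet potato + strawberries: intersection lies outside the first quadrant.
sunflower seeds + strawberries with both tight: 3.411 servings and 3.943 servings → $4.89.
The minimum over all feasible corners is $2.67.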